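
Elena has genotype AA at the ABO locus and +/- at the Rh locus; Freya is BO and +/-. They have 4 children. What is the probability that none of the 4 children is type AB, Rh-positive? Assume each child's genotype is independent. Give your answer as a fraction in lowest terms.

625/4096

ABO cross AA × BO → 1/2 A, 1/2 AB.
Rh cross +/- × +/- → 3/4 Rh+, 1/4 Rh-; so P(type AB, Rh-positive) = 1/2 × 3/4 = 3/8 per child.
P(not type AB, Rh-positive) = 5/8 for one child; (5/8)^4 = 625/4096.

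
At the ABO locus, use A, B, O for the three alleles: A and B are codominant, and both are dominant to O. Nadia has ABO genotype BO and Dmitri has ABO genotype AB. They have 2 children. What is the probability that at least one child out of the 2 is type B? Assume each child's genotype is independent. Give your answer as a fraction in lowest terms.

ABO cross BO × AB → 1/4 A, 1/2 B, 1/4 AB.
So P(type B) = 1/2 per child.
P(none) = (1/2)^2 = 1/4; P(at least one) = 1 − 1/4 = 3/4.

3/4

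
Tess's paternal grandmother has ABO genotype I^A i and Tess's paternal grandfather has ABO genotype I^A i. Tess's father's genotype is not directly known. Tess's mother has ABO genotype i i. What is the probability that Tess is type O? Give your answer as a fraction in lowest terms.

Tess's father's ABO genotype from I^A i × I^A i: 1/4 I^A I^A, 1/2 I^A i, 1/4 i i.
Crossing each possibility with the mother i i and summing P(type O): 1/4·0 + 1/2·1/2 + 1/4·1 = 1/2.

1/2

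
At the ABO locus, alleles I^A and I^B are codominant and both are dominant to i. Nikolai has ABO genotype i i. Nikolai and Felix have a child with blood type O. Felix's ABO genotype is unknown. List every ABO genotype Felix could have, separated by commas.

For each candidate genotype of Felix, check whether crossing it with i i can produce every observed child phenotype.
  I^A I^A → possible child types {A} ✗
  I^A I^B → possible child types {A, B} ✗
  I^A i → possible child types {O, A} ✓
  I^B I^B → possible child types {B} ✗
  I^B i → possible child types {O, B} ✓
  i i → possible child types {O} ✓

I^A i, I^B i, i i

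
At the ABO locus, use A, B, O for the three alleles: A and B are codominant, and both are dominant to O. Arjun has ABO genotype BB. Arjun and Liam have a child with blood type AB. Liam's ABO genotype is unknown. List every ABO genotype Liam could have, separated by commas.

For each candidate genotype of Liam, check whether crossing it with BB can produce every observed child phenotype.
  AA → possible child types {AB} ✓
  AB → possible child types {B, AB} ✓
  AO → possible child types {B, AB} ✓
  BB → possible child types {B} ✗
  BO → possible child types {B} ✗
  OO → possible child types {B} ✗

AA, AB, AO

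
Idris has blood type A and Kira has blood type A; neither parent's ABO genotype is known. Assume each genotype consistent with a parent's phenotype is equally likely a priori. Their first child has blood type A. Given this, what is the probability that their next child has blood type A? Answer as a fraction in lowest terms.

19/20

Possible genotypes: Idris ∈ {I^A I^A, I^A i}; Kira ∈ {I^A I^A, I^A i}.
Weight each parental genotype pair by prior × P(type-A child):
  I^A I^A × I^A I^A: posterior weight 4/15; P(next child type A) = 1.
  I^A I^A × I^A i: posterior weight 4/15; P(next child type A) = 1.
  I^A i × I^A I^A: posterior weight 4/15; P(next child type A) = 1.
  I^A i × I^A i: posterior weight 1/5; P(next child type A) = 3/4.
Weighted sum = 19/20.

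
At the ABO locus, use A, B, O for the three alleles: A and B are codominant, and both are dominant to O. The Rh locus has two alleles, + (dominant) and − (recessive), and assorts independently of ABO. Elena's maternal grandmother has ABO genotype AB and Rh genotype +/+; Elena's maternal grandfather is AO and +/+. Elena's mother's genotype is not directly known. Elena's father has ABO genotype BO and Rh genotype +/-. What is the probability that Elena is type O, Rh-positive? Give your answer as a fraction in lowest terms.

Elena's mother's ABO genotype from AB × AO: 1/4 AA, 1/4 AB, 1/4 AO, 1/4 BO.
Crossing each possibility with the father BO and summing P(type O): 1/4·0 + 1/4·0 + 1/4·1/4 + 1/4·1/4 = 1/8.
Similarly for Rh via the mother's Rh distribution: P(Rh+) = 1.
Independent loci: 1/8 × 1 = 1/8.

1/8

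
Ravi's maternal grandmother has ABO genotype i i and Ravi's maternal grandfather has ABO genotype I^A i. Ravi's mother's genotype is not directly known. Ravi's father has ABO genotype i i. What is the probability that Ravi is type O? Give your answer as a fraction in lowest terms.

3/4

Ravi's mother's ABO genotype from i i × I^A i: 1/2 I^A i, 1/2 i i.
Crossing each possibility with the father i i and summing P(type O): 1/2·1/2 + 1/2·1 = 3/4.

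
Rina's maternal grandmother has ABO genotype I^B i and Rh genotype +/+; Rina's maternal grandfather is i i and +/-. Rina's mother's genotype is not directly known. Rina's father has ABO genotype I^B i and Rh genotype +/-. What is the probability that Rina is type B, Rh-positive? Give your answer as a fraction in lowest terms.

Rina's mother's ABO genotype from I^B i × i i: 1/2 I^B i, 1/2 i i.
Crossing each possibility with the father I^B i and summing P(type B): 1/2·3/4 + 1/2·1/2 = 5/8.
Similarly for Rh via the mother's Rh distribution: P(Rh+) = 7/8.
Independent loci: 5/8 × 7/8 = 35/64.

35/64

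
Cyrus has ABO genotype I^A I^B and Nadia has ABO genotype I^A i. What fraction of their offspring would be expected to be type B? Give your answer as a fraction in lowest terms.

1/4

ABO cross I^A I^B × I^A i → offspring phenotypes: 1/2 A, 1/4 B, 1/4 AB.
So P(type B) = 1/4.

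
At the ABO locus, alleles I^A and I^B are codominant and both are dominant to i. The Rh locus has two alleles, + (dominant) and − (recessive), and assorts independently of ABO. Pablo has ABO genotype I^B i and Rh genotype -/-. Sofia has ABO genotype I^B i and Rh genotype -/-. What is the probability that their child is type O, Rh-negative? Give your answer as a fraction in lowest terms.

ABO cross I^B i × I^B i → offspring phenotypes: 1/4 O, 3/4 B.
Rh cross -/- × -/- → 1 Rh-.
Independent loci: P(type O, Rh-negative) = 1/4 × 1 = 1/4.

1/4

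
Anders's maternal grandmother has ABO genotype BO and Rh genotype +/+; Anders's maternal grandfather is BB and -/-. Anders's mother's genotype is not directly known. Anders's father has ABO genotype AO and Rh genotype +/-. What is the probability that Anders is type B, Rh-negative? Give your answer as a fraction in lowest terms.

Anders's mother's ABO genotype from BO × BB: 1/2 BB, 1/2 BO.
Crossing each possibility with the father AO and summing P(type B): 1/2·1/2 + 1/2·1/4 = 3/8.
Similarly for Rh via the mother's Rh distribution: P(Rh-) = 1/4.
Independent loci: 3/8 × 1/4 = 3/32.

3/32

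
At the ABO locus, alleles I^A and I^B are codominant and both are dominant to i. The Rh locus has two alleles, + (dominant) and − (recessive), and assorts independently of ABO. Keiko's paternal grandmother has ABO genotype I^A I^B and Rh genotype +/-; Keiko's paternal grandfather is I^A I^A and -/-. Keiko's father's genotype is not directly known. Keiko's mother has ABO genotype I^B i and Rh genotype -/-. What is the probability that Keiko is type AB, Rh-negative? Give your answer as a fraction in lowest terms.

9/32

Keiko's father's ABO genotype from I^A I^B × I^A I^A: 1/2 I^A I^A, 1/2 I^A I^B.
Crossing each possibility with the mother I^B i and summing P(type AB): 1/2·1/2 + 1/2·1/4 = 3/8.
Similarly for Rh via the father's Rh distribution: P(Rh-) = 3/4.
Independent loci: 3/8 × 3/4 = 9/32.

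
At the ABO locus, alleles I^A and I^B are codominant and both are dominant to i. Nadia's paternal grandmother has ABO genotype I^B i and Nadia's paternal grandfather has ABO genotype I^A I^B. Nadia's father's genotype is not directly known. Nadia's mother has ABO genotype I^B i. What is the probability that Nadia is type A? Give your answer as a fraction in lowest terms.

1/8

Nadia's father's ABO genotype from I^B i × I^A I^B: 1/4 I^A I^B, 1/4 I^A i, 1/4 I^B I^B, 1/4 I^B i.
Crossing each possibility with the mother I^B i and summing P(type A): 1/4·1/4 + 1/4·1/4 + 1/4·0 + 1/4·0 = 1/8.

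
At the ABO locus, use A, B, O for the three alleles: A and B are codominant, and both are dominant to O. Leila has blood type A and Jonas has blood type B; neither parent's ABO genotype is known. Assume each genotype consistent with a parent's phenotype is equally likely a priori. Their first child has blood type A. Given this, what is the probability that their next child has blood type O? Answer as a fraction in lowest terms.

Possible genotypes: Leila ∈ {AA, AO}; Jonas ∈ {BB, BO}.
Weight each parental genotype pair by prior × P(type-A child):
  AA × BO: posterior weight 2/3; P(next child type O) = 0.
  AO × BO: posterior weight 1/3; P(next child type O) = 1/4.
Weighted sum = 1/12.

1/12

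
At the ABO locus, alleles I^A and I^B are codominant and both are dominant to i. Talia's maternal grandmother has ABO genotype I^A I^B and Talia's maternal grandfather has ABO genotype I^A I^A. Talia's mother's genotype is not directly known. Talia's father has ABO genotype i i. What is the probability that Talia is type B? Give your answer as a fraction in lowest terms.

1/4

Talia's mother's ABO genotype from I^A I^B × I^A I^A: 1/2 I^A I^A, 1/2 I^A I^B.
Crossing each possibility with the father i i and summing P(type B): 1/2·0 + 1/2·1/2 = 1/4.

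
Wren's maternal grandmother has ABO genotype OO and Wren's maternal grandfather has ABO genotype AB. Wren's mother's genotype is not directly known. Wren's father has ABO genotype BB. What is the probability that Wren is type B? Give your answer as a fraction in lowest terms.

Wren's mother's ABO genotype from OO × AB: 1/2 AO, 1/2 BO.
Crossing each possibility with the father BB and summing P(type B): 1/2·1/2 + 1/2·1 = 3/4.

3/4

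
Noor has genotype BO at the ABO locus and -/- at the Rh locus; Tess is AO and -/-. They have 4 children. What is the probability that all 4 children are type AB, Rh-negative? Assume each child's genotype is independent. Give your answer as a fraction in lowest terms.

1/256

ABO cross BO × AO → 1/4 O, 1/4 A, 1/4 B, 1/4 AB.
Rh cross -/- × -/- → 1 Rh-; so P(type AB, Rh-negative) = 1/4 × 1 = 1/4 per child.
All 4 independent: (1/4)^4 = 1/256.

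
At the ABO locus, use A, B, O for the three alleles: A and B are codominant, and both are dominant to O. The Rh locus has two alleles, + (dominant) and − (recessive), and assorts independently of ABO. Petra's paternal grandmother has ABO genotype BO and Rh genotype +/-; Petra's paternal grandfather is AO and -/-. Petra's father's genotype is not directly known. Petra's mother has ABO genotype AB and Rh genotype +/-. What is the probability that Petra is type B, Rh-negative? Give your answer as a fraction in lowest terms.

9/64

Petra's father's ABO genotype from BO × AO: 1/4 AB, 1/4 AO, 1/4 BO, 1/4 OO.
Crossing each possibility with the mother AB and summing P(type B): 1/4·1/4 + 1/4·1/4 + 1/4·1/2 + 1/4·1/2 = 3/8.
Similarly for Rh via the father's Rh distribution: P(Rh-) = 3/8.
Independent loci: 3/8 × 3/8 = 9/64.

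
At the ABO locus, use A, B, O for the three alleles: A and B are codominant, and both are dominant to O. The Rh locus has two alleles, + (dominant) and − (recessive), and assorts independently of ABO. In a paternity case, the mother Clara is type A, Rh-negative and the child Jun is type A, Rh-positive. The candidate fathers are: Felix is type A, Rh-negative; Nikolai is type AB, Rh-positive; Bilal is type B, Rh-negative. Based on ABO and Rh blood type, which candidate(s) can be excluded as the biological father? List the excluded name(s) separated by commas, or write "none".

Felix, Bilal

A candidate is excluded only if no genotype consistent with his phenotype could produce a type A, Rh-positive child with a type A, Rh-negative mother.
Felix (type A, Rh-): no genotype consistent with that phenotype can produce a type-A Rh+ child with a type-A mother.
Bilal (type B, Rh-): no genotype consistent with that phenotype can produce a type-A Rh+ child with a type-A mother.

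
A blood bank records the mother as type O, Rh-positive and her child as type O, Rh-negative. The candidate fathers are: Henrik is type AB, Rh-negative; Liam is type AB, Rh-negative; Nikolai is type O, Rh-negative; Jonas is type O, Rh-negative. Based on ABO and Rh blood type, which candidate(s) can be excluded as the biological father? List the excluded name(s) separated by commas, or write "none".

Henrik, Liam

A candidate is excluded only if no genotype consistent with his phenotype could produce a type O, Rh-negative child with a type O, Rh-positive mother.
Henrik (type AB, Rh-): no genotype consistent with that phenotype can produce a type-O Rh- child with a type-O mother.
Liam (type AB, Rh-): no genotype consistent with that phenotype can produce a type-O Rh- child with a type-O mother.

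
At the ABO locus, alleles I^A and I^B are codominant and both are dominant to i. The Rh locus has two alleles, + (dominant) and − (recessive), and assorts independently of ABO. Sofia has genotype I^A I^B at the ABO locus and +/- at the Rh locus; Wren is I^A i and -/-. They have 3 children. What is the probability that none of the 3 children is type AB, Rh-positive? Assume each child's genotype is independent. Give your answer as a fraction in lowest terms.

ABO cross I^A I^B × I^A i → 1/2 A, 1/4 B, 1/4 AB.
Rh cross +/- × -/- → 1/2 Rh+, 1/2 Rh-; so P(type AB, Rh-positive) = 1/4 × 1/2 = 1/8 per child.
P(not type AB, Rh-positive) = 7/8 for one child; (7/8)^3 = 343/512.

343/512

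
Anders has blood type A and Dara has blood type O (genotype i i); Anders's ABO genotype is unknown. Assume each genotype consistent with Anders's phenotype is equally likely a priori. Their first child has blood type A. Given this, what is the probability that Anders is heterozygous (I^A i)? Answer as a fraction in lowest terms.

1/3

Possible genotypes: Anders ∈ {I^A I^A, I^A i}; Dara ∈ {i i}.
Weight each parental genotype pair by prior × P(type-A child):
  I^A I^A × i i: posterior weight 2/3.
  I^A i × i i: posterior weight 1/3.
Sum the posterior weight over pairs where Anders is I^A i: 1/3.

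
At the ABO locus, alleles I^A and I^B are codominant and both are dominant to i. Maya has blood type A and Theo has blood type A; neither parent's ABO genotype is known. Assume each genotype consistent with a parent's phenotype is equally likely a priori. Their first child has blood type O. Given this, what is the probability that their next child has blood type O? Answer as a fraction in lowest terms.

1/4

Possible genotypes: Maya ∈ {I^A I^A, I^A i}; Theo ∈ {I^A I^A, I^A i}.
Weight each parental genotype pair by prior × P(type-O child):
  I^A i × I^A i: posterior weight 1; P(next child type O) = 1/4.
Weighted sum = 1/4.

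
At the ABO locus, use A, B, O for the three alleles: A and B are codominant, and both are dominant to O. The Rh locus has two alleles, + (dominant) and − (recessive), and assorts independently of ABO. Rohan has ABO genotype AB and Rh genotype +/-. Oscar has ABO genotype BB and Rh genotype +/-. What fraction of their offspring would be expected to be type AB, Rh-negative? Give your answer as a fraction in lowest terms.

1/8

ABO cross AB × BB → offspring phenotypes: 1/2 B, 1/2 AB.
Rh cross +/- × +/- → 3/4 Rh+, 1/4 Rh-.
Independent loci: P(type AB, Rh-negative) = 1/2 × 1/4 = 1/8.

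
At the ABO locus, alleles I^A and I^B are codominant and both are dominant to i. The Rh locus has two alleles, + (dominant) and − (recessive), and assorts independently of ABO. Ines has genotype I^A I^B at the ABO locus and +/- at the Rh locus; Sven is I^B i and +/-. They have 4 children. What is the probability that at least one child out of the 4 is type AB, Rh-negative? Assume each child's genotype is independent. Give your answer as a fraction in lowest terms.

14911/65536

ABO cross I^A I^B × I^B i → 1/4 A, 1/2 B, 1/4 AB.
Rh cross +/- × +/- → 3/4 Rh+, 1/4 Rh-; so P(type AB, Rh-negative) = 1/4 × 1/4 = 1/16 per child.
P(none) = (15/16)^4 = 50625/65536; P(at least one) = 1 − 50625/65536 = 14911/65536.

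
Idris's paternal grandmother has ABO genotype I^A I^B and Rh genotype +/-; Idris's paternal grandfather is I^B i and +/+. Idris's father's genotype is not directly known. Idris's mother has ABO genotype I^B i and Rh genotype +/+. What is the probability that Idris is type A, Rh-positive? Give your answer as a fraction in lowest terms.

Idris's father's ABO genotype from I^A I^B × I^B i: 1/4 I^A I^B, 1/4 I^A i, 1/4 I^B I^B, 1/4 I^B i.
Crossing each possibility with the mother I^B i and summing P(type A): 1/4·1/4 + 1/4·1/4 + 1/4·0 + 1/4·0 = 1/8.
Similarly for Rh via the father's Rh distribution: P(Rh+) = 1.
Independent loci: 1/8 × 1 = 1/8.

1/8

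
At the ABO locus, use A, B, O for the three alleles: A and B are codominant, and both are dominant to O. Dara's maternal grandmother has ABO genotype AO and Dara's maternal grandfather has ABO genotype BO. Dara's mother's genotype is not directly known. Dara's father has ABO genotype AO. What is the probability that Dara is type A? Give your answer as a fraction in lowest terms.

1/2

Dara's mother's ABO genotype from AO × BO: 1/4 AB, 1/4 AO, 1/4 BO, 1/4 OO.
Crossing each possibility with the father AO and summing P(type A): 1/4·1/2 + 1/4·3/4 + 1/4·1/4 + 1/4·1/2 = 1/2.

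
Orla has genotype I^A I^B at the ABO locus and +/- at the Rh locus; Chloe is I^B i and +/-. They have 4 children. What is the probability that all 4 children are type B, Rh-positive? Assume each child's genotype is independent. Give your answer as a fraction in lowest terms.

ABO cross I^A I^B × I^B i → 1/4 A, 1/2 B, 1/4 AB.
Rh cross +/- × +/- → 3/4 Rh+, 1/4 Rh-; so P(type B, Rh-positive) = 1/2 × 3/4 = 3/8 per child.
All 4 independent: (3/8)^4 = 81/4096.

81/4096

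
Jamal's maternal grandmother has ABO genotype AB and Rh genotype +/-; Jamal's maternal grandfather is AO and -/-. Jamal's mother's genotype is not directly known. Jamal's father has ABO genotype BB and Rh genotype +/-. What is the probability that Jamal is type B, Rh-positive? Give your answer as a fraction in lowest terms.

Jamal's mother's ABO genotype from AB × AO: 1/4 AA, 1/4 AB, 1/4 AO, 1/4 BO.
Crossing each possibility with the father BB and summing P(type B): 1/4·0 + 1/4·1/2 + 1/4·1/2 + 1/4·1 = 1/2.
Similarly for Rh via the mother's Rh distribution: P(Rh+) = 5/8.
Independent loci: 1/2 × 5/8 = 5/16.

5/16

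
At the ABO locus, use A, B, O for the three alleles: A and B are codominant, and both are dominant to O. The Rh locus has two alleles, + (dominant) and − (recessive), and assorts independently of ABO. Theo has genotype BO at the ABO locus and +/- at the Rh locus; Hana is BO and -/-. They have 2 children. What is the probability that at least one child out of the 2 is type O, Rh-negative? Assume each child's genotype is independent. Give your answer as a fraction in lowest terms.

15/64

ABO cross BO × BO → 1/4 O, 3/4 B.
Rh cross +/- × -/- → 1/2 Rh+, 1/2 Rh-; so P(type O, Rh-negative) = 1/4 × 1/2 = 1/8 per child.
P(none) = (7/8)^2 = 49/64; P(at least one) = 1 − 49/64 = 15/64.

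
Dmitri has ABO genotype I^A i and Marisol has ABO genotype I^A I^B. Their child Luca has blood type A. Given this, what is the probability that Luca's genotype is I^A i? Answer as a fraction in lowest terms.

Cross I^A i × I^A I^B → 1/4 I^A I^A, 1/4 I^A I^B, 1/4 I^A i, 1/4 I^B i.
Type-A genotypes among offspring: I^A I^A (1/4), I^A i (1/4); total 1/2.
P(I^A i | type A) = (1/4) / (1/2) = 1/2.

1/2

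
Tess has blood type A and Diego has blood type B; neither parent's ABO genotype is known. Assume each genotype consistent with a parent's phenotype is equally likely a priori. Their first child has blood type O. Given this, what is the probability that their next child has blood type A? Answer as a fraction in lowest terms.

Possible genotypes: Tess ∈ {AA, AO}; Diego ∈ {BB, BO}.
Weight each parental genotype pair by prior × P(type-O child):
  AO × BO: posterior weight 1; P(next child type A) = 1/4.
Weighted sum = 1/4.

1/4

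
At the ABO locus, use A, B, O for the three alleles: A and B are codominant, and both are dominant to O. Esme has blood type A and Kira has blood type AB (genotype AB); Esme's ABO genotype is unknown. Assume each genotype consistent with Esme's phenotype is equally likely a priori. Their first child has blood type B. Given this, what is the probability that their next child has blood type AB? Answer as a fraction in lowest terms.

1/4

Possible genotypes: Esme ∈ {AA, AO}; Kira ∈ {AB}.
Weight each parental genotype pair by prior × P(type-B child):
  AO × AB: posterior weight 1; P(next child type AB) = 1/4.
Weighted sum = 1/4.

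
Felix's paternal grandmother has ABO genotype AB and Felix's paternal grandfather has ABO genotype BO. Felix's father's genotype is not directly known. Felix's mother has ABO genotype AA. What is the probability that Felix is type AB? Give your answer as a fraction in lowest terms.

1/2

Felix's father's ABO genotype from AB × BO: 1/4 AB, 1/4 AO, 1/4 BB, 1/4 BO.
Crossing each possibility with the mother AA and summing P(type AB): 1/4·1/2 + 1/4·0 + 1/4·1 + 1/4·1/2 = 1/2.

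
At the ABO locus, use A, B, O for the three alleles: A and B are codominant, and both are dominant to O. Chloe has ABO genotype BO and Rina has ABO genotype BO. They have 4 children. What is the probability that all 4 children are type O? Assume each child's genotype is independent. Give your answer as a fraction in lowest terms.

1/256

ABO cross BO × BO → 1/4 O, 3/4 B.
So P(type O) = 1/4 per child.
All 4 independent: (1/4)^4 = 1/256.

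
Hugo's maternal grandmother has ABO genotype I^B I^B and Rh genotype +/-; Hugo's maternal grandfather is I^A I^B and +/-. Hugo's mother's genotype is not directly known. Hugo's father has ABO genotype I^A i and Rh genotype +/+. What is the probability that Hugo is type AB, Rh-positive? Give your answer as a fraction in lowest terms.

Hugo's mother's ABO genotype from I^B I^B × I^A I^B: 1/2 I^A I^B, 1/2 I^B I^B.
Crossing each possibility with the father I^A i and summing P(type AB): 1/2·1/4 + 1/2·1/2 = 3/8.
Similarly for Rh via the mother's Rh distribution: P(Rh+) = 1.
Independent loci: 3/8 × 1 = 3/8.

3/8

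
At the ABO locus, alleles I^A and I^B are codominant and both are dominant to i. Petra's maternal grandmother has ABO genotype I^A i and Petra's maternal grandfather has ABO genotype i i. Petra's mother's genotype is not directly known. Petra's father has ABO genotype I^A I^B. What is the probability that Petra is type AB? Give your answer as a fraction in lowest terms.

Petra's mother's ABO genotype from I^A i × i i: 1/2 I^A i, 1/2 i i.
Crossing each possibility with the father I^A I^B and summing P(type AB): 1/2·1/4 + 1/2·0 = 1/8.

1/8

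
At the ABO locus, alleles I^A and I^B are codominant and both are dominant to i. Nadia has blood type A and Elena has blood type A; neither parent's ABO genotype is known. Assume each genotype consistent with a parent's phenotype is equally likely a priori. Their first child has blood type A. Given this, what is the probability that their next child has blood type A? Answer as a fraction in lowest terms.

Possible genotypes: Nadia ∈ {I^A I^A, I^A i}; Elena ∈ {I^A I^A, I^A i}.
Weight each parental genotype pair by prior × P(type-A child):
  I^A I^A × I^A I^A: posterior weight 4/15; P(next child type A) = 1.
  I^A I^A × I^A i: posterior weight 4/15; P(next child type A) = 1.
  I^A i × I^A I^A: posterior weight 4/15; P(next child type A) = 1.
  I^A i × I^A i: posterior weight 1/5; P(next child type A) = 3/4.
Weighted sum = 19/20.

19/20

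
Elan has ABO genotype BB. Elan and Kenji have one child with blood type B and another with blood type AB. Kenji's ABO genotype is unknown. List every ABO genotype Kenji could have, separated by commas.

AB, AO

For each candidate genotype of Kenji, check whether crossing it with BB can produce every observed child phenotype.
  AA → possible child types {AB} ✗
  AB → possible child types {B, AB} ✓
  AO → possible child types {B, AB} ✓
  BB → possible child types {B} ✗
  BO → possible child types {B} ✗
  OO → possible child types {B} ✗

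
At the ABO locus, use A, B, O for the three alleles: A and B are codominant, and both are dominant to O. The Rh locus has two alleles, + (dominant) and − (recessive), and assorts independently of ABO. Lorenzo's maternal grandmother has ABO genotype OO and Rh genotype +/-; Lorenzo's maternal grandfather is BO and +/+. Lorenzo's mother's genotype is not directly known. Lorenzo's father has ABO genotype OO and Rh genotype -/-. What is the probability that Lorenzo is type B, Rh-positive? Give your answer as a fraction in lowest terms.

Lorenzo's mother's ABO genotype from OO × BO: 1/2 BO, 1/2 OO.
Crossing each possibility with the father OO and summing P(type B): 1/2·1/2 + 1/2·0 = 1/4.
Similarly for Rh via the mother's Rh distribution: P(Rh+) = 3/4.
Independent loci: 1/4 × 3/4 = 3/16.

3/16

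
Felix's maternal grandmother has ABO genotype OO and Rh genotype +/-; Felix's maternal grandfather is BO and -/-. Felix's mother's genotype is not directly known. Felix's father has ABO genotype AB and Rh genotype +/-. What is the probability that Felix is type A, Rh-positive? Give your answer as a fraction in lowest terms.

15/64

Felix's mother's ABO genotype from OO × BO: 1/2 BO, 1/2 OO.
Crossing each possibility with the father AB and summing P(type A): 1/2·1/4 + 1/2·1/2 = 3/8.
Similarly for Rh via the mother's Rh distribution: P(Rh+) = 5/8.
Independent loci: 3/8 × 5/8 = 15/64.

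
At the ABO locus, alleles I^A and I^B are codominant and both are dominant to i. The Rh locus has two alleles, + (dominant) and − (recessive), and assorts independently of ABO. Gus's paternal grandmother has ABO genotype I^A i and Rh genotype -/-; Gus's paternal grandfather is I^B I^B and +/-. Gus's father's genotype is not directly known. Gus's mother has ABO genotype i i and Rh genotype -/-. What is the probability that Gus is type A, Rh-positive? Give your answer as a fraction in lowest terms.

1/16

Gus's father's ABO genotype from I^A i × I^B I^B: 1/2 I^A I^B, 1/2 I^B i.
Crossing each possibility with the mother i i and summing P(type A): 1/2·1/2 + 1/2·0 = 1/4.
Similarly for Rh via the father's Rh distribution: P(Rh+) = 1/4.
Independent loci: 1/4 × 1/4 = 1/16.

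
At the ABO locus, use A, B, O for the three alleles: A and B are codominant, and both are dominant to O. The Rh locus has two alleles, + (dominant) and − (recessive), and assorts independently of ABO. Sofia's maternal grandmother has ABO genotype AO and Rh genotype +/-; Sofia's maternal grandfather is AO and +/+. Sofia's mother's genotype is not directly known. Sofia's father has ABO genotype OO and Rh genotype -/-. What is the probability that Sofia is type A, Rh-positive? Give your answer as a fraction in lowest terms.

Sofia's mother's ABO genotype from AO × AO: 1/4 AA, 1/2 AO, 1/4 OO.
Crossing each possibility with the father OO and summing P(type A): 1/4·1 + 1/2·1/2 + 1/4·0 = 1/2.
Similarly for Rh via the mother's Rh distribution: P(Rh+) = 3/4.
Independent loci: 1/2 × 3/4 = 3/8.

3/8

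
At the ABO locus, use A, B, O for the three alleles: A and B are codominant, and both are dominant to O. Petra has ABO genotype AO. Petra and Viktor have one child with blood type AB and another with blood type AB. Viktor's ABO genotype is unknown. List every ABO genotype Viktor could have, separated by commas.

For each candidate genotype of Viktor, check whether crossing it with AO can produce every observed child phenotype.
  AA → possible child types {A} ✗
  AB → possible child types {A, B, AB} ✓
  AO → possible child types {O, A} ✗
  BB → possible child types {B, AB} ✓
  BO → possible child types {O, A, B, AB} ✓
  OO → possible child types {O, A} ✗

AB, BB, BO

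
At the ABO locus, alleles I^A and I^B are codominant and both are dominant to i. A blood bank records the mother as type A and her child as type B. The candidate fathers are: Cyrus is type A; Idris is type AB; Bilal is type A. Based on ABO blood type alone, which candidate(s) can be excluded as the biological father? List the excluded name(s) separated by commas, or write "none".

A candidate is excluded only if no genotype consistent with his phenotype could produce a type B child with a type A mother.
Cyrus (type A): no genotype consistent with that phenotype can produce a type-B child with a type-A mother.
Bilal (type A): no genotype consistent with that phenotype can produce a type-B child with a type-A mother.

Cyrus, Bilal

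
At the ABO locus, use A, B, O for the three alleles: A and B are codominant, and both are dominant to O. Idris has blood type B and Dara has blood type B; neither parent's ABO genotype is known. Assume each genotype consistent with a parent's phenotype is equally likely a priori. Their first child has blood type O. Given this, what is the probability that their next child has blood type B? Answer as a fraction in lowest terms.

3/4

Possible genotypes: Idris ∈ {BB, BO}; Dara ∈ {BB, BO}.
Weight each parental genotype pair by prior × P(type-O child):
  BO × BO: posterior weight 1; P(next child type B) = 3/4.
Weighted sum = 3/4.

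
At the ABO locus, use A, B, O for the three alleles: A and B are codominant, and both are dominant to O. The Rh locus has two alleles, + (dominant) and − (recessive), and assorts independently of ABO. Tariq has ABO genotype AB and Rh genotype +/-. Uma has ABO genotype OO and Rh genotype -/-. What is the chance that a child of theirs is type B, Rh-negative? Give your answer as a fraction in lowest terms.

1/4

ABO cross AB × OO → offspring phenotypes: 1/2 A, 1/2 B.
Rh cross +/- × -/- → 1/2 Rh+, 1/2 Rh-.
Independent loci: P(type B, Rh-negative) = 1/2 × 1/2 = 1/4.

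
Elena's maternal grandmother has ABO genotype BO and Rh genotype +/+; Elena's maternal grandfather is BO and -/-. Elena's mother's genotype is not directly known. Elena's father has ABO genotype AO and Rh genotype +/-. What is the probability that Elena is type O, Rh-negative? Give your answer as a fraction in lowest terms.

1/16

Elena's mother's ABO genotype from BO × BO: 1/4 BB, 1/2 BO, 1/4 OO.
Crossing each possibility with the father AO and summing P(type O): 1/4·0 + 1/2·1/4 + 1/4·1/2 = 1/4.
Similarly for Rh via the mother's Rh distribution: P(Rh-) = 1/4.
Independent loci: 1/4 × 1/4 = 1/16.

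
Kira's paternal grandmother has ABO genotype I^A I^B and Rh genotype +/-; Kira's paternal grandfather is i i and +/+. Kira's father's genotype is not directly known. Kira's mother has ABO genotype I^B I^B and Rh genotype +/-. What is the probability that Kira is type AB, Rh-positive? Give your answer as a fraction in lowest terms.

7/32

Kira's father's ABO genotype from I^A I^B × i i: 1/2 I^A i, 1/2 I^B i.
Crossing each possibility with the mother I^B I^B and summing P(type AB): 1/2·1/2 + 1/2·0 = 1/4.
Similarly for Rh via the father's Rh distribution: P(Rh+) = 7/8.
Independent loci: 1/4 × 7/8 = 7/32.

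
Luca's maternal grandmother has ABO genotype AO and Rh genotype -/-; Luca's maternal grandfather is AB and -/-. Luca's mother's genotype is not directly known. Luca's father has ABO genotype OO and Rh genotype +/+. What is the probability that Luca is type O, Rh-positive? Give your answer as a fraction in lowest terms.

1/4

Luca's mother's ABO genotype from AO × AB: 1/4 AA, 1/4 AB, 1/4 AO, 1/4 BO.
Crossing each possibility with the father OO and summing P(type O): 1/4·0 + 1/4·0 + 1/4·1/2 + 1/4·1/2 = 1/4.
Similarly for Rh via the mother's Rh distribution: P(Rh+) = 1.
Independent loci: 1/4 × 1 = 1/4.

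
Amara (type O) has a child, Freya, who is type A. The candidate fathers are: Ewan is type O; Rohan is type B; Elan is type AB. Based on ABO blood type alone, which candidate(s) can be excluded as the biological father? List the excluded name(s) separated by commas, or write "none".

A candidate is excluded only if no genotype consistent with his phenotype could produce a type A child with a type O mother.
Ewan (type O): no genotype consistent with that phenotype can produce a type-A child with a type-O mother.
Rohan (type B): no genotype consistent with that phenotype can produce a type-A child with a type-O mother.

Ewan, Rohan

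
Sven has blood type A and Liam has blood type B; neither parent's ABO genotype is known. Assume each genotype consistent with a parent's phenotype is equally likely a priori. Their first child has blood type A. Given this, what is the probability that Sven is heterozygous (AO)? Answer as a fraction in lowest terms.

Possible genotypes: Sven ∈ {AA, AO}; Liam ∈ {BB, BO}.
Weight each parental genotype pair by prior × P(type-A child):
  AA × BO: posterior weight 2/3.
  AO × BO: posterior weight 1/3.
Sum the posterior weight over pairs where Sven is AO: 1/3.

1/3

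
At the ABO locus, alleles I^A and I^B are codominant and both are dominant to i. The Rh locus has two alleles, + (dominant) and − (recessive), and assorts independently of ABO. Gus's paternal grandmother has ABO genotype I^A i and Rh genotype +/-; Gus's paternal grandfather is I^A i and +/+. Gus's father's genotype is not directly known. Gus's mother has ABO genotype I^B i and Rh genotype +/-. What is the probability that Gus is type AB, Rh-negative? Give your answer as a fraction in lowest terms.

1/32

Gus's father's ABO genotype from I^A i × I^A i: 1/4 I^A I^A, 1/2 I^A i, 1/4 i i.
Crossing each possibility with the mother I^B i and summing P(type AB): 1/4·1/2 + 1/2·1/4 + 1/4·0 = 1/4.
Similarly for Rh via the father's Rh distribution: P(Rh-) = 1/8.
Independent loci: 1/4 × 1/8 = 1/32.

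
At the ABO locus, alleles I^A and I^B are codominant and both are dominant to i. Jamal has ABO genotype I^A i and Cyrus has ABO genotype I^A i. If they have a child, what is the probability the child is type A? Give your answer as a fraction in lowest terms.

3/4

ABO cross I^A i × I^A i → offspring phenotypes: 1/4 O, 3/4 A.
So P(type A) = 3/4.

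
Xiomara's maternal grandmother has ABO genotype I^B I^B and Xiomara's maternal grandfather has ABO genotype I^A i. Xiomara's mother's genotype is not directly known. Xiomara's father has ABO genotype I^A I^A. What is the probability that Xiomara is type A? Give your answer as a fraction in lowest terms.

1/2

Xiomara's mother's ABO genotype from I^B I^B × I^A i: 1/2 I^A I^B, 1/2 I^B i.
Crossing each possibility with the father I^A I^A and summing P(type A): 1/2·1/2 + 1/2·1/2 = 1/2.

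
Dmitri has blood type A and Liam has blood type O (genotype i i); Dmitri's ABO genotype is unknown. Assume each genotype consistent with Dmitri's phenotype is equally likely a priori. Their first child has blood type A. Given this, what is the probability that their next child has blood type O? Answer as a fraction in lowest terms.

1/6

Possible genotypes: Dmitri ∈ {I^A I^A, I^A i}; Liam ∈ {i i}.
Weight each parental genotype pair by prior × P(type-A child):
  I^A I^A × i i: posterior weight 2/3; P(next child type O) = 0.
  I^A i × i i: posterior weight 1/3; P(next child type O) = 1/2.
Weighted sum = 1/6.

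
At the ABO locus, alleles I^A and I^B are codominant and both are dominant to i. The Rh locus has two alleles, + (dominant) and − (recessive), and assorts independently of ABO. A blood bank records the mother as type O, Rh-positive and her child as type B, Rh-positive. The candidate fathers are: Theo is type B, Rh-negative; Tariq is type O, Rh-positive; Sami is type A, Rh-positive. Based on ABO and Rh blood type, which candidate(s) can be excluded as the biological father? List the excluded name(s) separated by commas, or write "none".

A candidate is excluded only if no genotype consistent with his phenotype could produce a type B, Rh-positive child with a type O, Rh-positive mother.
Tariq (type O, Rh+): no genotype consistent with that phenotype can produce a type-B Rh+ child with a type-O mother.
Sami (type A, Rh+): no genotype consistent with that phenotype can produce a type-B Rh+ child with a type-O mother.

Tariq, Sami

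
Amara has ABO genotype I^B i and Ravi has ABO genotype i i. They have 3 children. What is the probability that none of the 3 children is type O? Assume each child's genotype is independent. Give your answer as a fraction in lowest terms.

1/8

ABO cross I^B i × i i → 1/2 O, 1/2 B.
So P(type O) = 1/2 per child.
P(not type O) = 1/2 for one child; (1/2)^3 = 1/8.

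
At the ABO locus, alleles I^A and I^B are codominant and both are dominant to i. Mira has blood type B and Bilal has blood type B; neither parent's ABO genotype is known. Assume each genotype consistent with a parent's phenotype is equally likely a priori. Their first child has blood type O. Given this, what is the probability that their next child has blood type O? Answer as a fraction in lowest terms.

Possible genotypes: Mira ∈ {I^B I^B, I^B i}; Bilal ∈ {I^B I^B, I^B i}.
Weight each parental genotype pair by prior × P(type-O child):
  I^B i × I^B i: posterior weight 1; P(next child type O) = 1/4.
Weighted sum = 1/4.

1/4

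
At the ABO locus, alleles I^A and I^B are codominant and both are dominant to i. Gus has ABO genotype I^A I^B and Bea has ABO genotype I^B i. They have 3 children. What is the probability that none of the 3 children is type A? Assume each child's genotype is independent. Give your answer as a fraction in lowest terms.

ABO cross I^A I^B × I^B i → 1/4 A, 1/2 B, 1/4 AB.
So P(type A) = 1/4 per child.
P(not type A) = 3/4 for one child; (3/4)^3 = 27/64.

27/64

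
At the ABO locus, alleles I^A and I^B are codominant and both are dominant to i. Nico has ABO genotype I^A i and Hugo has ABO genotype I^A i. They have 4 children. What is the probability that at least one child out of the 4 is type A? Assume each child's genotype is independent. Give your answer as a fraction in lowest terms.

ABO cross I^A i × I^A i → 1/4 O, 3/4 A.
So P(type A) = 3/4 per child.
P(none) = (1/4)^4 = 1/256; P(at least one) = 1 − 1/256 = 255/256.

255/256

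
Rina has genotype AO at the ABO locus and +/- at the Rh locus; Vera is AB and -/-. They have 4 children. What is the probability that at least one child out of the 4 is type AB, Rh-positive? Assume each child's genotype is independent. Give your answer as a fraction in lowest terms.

1695/4096

ABO cross AO × AB → 1/2 A, 1/4 B, 1/4 AB.
Rh cross +/- × -/- → 1/2 Rh+, 1/2 Rh-; so P(type AB, Rh-positive) = 1/4 × 1/2 = 1/8 per child.
P(none) = (7/8)^4 = 2401/4096; P(at least one) = 1 − 2401/4096 = 1695/4096.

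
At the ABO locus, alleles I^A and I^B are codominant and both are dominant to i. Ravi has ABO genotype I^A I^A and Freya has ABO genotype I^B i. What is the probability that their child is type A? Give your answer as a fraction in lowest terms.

ABO cross I^A I^A × I^B i → offspring phenotypes: 1/2 A, 1/2 AB.
So P(type A) = 1/2.

1/2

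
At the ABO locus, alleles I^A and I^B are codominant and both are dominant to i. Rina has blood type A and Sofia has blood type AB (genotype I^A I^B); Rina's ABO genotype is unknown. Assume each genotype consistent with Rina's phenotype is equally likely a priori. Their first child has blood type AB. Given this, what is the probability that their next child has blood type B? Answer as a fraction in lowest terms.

Possible genotypes: Rina ∈ {I^A I^A, I^A i}; Sofia ∈ {I^A I^B}.
Weight each parental genotype pair by prior × P(type-AB child):
  I^A I^A × I^A I^B: posterior weight 2/3; P(next child type B) = 0.
  I^A i × I^A I^B: posterior weight 1/3; P(next child type B) = 1/4.
Weighted sum = 1/12.

1/12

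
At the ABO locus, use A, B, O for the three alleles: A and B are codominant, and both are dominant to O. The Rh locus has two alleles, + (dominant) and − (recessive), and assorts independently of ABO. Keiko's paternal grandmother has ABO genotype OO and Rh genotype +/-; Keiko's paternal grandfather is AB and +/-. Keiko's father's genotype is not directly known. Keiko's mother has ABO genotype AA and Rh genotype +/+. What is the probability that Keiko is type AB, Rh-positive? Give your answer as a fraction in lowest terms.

Keiko's father's ABO genotype from OO × AB: 1/2 AO, 1/2 BO.
Crossing each possibility with the mother AA and summing P(type AB): 1/2·0 + 1/2·1/2 = 1/4.
Similarly for Rh via the father's Rh distribution: P(Rh+) = 1.
Independent loci: 1/4 × 1 = 1/4.

1/4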